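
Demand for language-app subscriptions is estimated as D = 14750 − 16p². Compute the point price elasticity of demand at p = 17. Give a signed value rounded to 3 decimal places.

-0.913

dD/dp = −2·16·p = -544. At p = 17, D = 10126.
Ed = (dD/dp)·(p/D) = (-544) × (17/10126) = -0.91329…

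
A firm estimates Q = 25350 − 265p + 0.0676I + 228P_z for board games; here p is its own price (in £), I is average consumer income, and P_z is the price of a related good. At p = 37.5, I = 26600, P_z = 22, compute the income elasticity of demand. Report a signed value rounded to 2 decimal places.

0.08

At the given values, Q = 25350 − 265(37.5) + 0.0676(26600) + 228(22) = 22226.66.
∂Q/∂I = 0.0676.
E = (0.0676) × (26600/22226.66) = 0.0809…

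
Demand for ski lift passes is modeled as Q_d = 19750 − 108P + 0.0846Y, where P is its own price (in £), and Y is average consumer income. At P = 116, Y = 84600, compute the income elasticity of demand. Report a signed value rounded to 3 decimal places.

0.498

At the given values, Q_d = 19750 − 108(116) + 0.0846(84600) = 14379.16.
∂Q_d/∂Y = 0.0846.
E = (0.0846) × (84600/14379.16) = 0.49774…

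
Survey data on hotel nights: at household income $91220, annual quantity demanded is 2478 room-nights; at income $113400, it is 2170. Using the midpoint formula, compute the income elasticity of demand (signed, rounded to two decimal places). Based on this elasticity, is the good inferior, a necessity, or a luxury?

%ΔQ = (2170 − 2478)/[( 2478 + 2170)/2] = -308/2324 = -0.132530…
%ΔIncome = (113400 − 91220)/[( 91220 + 113400)/2] = 22180/102310 = 0.216792…
E_income = (-308/2324) / (22180/102310) = -0.6113…
E_income < 0 ⇒ inferior good.

-0.61; inferior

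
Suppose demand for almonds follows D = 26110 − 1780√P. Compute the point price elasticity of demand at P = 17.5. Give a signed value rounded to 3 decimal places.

-0.199

dD/dP = −1780/(2√P) = -212.751. At P = 17.5, D = 18663.7.
Ed = (dD/dP)·(P/D) = (-212.751) × (17.5/18663.7) = -0.19948…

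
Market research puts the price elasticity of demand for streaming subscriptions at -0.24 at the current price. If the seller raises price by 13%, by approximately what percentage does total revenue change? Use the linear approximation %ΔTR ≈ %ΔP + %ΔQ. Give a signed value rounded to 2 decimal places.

%ΔQ ≈ Ed × %ΔP = (-0.24) × (+13%) = -3.1200%
%ΔTR ≈ %ΔP + %ΔQ = (+13%) + (-3.1200%) = +9.8800%

+9.88%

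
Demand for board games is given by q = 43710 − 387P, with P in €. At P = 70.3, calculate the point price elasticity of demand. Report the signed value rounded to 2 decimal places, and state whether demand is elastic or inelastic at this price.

-1.65; elastic

dq/dP = −387. At P = 70.3, q = 43710 − 387(70.3) = 16503.9.
Ed = (dq/dP)·(P/q) = −387 × (70.3/16503.9) = -1.6484…
|Ed| = 1.65 > 1, so demand is elastic.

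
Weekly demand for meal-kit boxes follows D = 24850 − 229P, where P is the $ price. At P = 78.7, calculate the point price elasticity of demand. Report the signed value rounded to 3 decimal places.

-2.640

dD/dP = −229. At P = 78.7, D = 24850 − 229(78.7) = 6827.7.
Ed = (dD/dP)·(P/D) = −229 × (78.7/6827.7) = -2.63958…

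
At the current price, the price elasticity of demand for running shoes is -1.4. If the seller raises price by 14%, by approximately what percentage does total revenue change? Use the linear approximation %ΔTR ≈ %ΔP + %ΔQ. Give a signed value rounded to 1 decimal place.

%ΔQ ≈ Ed × %ΔP = (-1.4) × (+14%) = -19.6000%
%ΔTR ≈ %ΔP + %ΔQ = (+14%) + (-19.6000%) = -5.6000%

-5.6%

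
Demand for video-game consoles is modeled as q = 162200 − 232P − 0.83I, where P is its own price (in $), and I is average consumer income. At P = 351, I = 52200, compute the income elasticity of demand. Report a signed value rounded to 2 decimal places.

-1.16

At the given values, q = 162200 − 232(351) − 0.83(52200) = 37442.
∂q/∂I = -0.83.
E = (-0.83) × (52200/37442) = -1.1571…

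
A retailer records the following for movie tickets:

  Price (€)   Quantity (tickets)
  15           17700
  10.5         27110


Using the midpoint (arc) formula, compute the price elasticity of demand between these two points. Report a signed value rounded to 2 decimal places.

%ΔQ = (27110 − 17700) / [(17700 + 27110)/2] = 9410/22405 = 0.419995…
%ΔP = (10.5 − 15) / [(15 + 10.5)/2] = -4.5/12.75 = -0.352941…
Arc Ed = %ΔQ / %ΔP = (9410/22405) / (-4.5/12.75) = -1.1899…

-1.19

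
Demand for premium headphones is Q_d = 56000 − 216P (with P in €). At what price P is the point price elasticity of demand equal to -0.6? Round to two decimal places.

97.22

Ed = −216P/(56000 − 216P). Set this equal to -0.6:
216P = 0.6·(56000 − 216P) ⇒ 216P(1 + 0.6) = 0.6·56000
P = 0.6·56000 / (216·1.6) = 97.2222…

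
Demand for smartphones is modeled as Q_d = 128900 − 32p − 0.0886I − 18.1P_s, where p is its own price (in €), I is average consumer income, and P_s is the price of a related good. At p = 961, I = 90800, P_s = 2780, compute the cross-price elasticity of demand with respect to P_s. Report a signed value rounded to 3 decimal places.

-1.265

At the given values, Q_d = 128900 − 32(961) − 0.0886(90800) − 18.1(2780) = 39785.12.
∂Q_d/∂P_s = -18.1.
E = (-18.1) × (2780/39785.12) = -1.26474…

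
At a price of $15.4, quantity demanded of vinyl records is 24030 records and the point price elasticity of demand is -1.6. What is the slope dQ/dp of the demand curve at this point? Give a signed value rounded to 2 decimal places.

-2496.62

Ed = (dQ/dp)·(p/Q) ⇒ dQ/dp = Ed·Q/p = (-1.6)·24030/15.4 = -2496.6233…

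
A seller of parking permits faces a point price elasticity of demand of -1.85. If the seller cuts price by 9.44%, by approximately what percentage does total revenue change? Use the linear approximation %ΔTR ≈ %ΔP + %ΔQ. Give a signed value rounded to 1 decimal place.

+8.0%

%ΔQ ≈ Ed × %ΔP = (-1.85) × (-9.44%) = +17.4640%
%ΔTR ≈ %ΔP + %ΔQ = (-9.44%) + (+17.4640%) = +8.0240%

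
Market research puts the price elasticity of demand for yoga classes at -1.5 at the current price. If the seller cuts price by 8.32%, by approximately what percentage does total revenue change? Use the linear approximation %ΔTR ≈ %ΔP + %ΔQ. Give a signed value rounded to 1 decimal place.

%ΔQ ≈ Ed × %ΔP = (-1.5) × (-8.32%) = +12.4800%
%ΔTR ≈ %ΔP + %ΔQ = (-8.32%) + (+12.4800%) = +4.1600%

+4.2%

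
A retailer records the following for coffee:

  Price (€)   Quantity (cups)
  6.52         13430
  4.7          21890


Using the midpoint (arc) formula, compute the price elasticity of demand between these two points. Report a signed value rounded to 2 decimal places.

-1.48

%ΔQ = (21890 − 13430) / [(13430 + 21890)/2] = 8460/17660 = 0.479048…
%ΔP = (4.7 − 6.52) / [(6.52 + 4.7)/2] = -1.82/5.61 = -0.324420…
Arc Ed = %ΔQ / %ΔP = (8460/17660) / (-1.82/5.61) = -1.4766…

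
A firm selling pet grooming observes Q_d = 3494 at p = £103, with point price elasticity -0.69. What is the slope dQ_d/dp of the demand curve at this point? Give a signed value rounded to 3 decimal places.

Ed = (dQ_d/dp)·(p/Q_d) ⇒ dQ_d/dp = Ed·Q_d/p = (-0.69)·3494/103 = -23.40640…

-23.406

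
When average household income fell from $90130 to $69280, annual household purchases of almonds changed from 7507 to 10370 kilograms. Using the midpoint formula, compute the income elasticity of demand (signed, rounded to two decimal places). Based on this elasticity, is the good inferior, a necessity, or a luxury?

%ΔQ = (10370 − 7507)/[( 7507 + 10370)/2] = 2863/8938.5 = 0.320299…
%ΔIncome = (69280 − 90130)/[( 90130 + 69280)/2] = -20850/79705 = -0.261589…
E_income = (2863/8938.5) / (-20850/79705) = -1.2244…
E_income < 0 ⇒ inferior good.

-1.22; inferior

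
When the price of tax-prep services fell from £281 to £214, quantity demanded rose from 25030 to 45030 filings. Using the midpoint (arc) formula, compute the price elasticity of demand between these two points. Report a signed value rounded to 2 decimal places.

-2.11

%ΔQ = (45030 − 25030) / [(25030 + 45030)/2] = 20000/35030 = 0.570939…
%ΔP = (214 − 281) / [(281 + 214)/2] = -67/247.5 = -0.270707…
Arc Ed = %ΔQ / %ΔP = (20000/35030) / (-67/247.5) = -2.1090…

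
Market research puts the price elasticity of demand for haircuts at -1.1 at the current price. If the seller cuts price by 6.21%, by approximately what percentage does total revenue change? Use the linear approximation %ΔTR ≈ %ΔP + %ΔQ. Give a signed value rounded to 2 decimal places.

+0.62%

%ΔQ ≈ Ed × %ΔP = (-1.1) × (-6.21%) = +6.8310%
%ΔTR ≈ %ΔP + %ΔQ = (-6.21%) + (+6.8310%) = +0.6210%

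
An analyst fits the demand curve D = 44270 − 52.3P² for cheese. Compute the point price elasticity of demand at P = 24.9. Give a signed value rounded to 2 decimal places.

-5.48

dD/dP = −2·52.3·P = -2604.54. At P = 24.9, D = 11843.477.
Ed = (dD/dP)·(P/D) = (-2604.54) × (24.9/11843.477) = -5.4758…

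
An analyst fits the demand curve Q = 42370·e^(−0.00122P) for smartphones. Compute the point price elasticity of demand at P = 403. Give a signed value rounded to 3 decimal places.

dQ/dP = −0.00122·Q = -31.615. At P = 403, Q = 25913.9.
Ed = (dQ/dP)·(P/Q) = (-31.615) × (403/25913.9) = -0.49166

-0.492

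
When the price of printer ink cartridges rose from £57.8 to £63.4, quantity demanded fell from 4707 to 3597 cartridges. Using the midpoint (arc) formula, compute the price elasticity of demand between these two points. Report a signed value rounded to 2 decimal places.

-2.89

%ΔQ = (3597 − 4707) / [(4707 + 3597)/2] = -1110/4152 = -0.267341…
%ΔP = (63.4 − 57.8) / [(57.8 + 63.4)/2] = 5.6/60.6 = 0.092409…
Arc Ed = %ΔQ / %ΔP = (-1110/4152) / (5.6/60.6) = -2.8930…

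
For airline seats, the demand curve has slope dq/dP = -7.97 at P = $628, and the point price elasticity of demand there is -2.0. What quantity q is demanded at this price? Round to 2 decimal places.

Ed = (dq/dP)·(P/q) ⇒ q = (dq/dP)·P/Ed = (-7.97)·628/(-2.0) = 2502.58

2502.58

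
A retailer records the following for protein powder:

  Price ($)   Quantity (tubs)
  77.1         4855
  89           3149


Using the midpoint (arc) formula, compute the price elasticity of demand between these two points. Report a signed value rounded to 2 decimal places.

-2.98

%ΔQ = (3149 − 4855) / [(4855 + 3149)/2] = -1706/4002 = -0.426286…
%ΔP = (89 − 77.1) / [(77.1 + 89)/2] = 11.9/83.05 = 0.143287…
Arc Ed = %ΔQ / %ΔP = (-1706/4002) / (11.9/83.05) = -2.9750…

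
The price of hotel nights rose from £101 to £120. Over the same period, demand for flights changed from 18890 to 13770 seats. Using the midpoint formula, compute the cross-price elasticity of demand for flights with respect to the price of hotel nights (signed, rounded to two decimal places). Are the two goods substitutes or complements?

-1.82; complements

%ΔQ_{flights} = (13770 − 18890)/avg = -5120/16330 = -0.313533…
%ΔP_{hotel nights} = (120 − 101)/avg = 19/110.5 = 0.171945…
E_cross = (-5120/16330) / (19/110.5) = -1.8234…
E_cross < 0 ⇒ the goods are complements.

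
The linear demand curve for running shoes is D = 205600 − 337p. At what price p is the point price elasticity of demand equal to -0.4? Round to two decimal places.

Ed = −337p/(205600 − 337p). Set this equal to -0.4:
337p = 0.4·(205600 − 337p) ⇒ 337p(1 + 0.4) = 0.4·205600
p = 0.4·205600 / (337·1.4) = 174.3111…

174.31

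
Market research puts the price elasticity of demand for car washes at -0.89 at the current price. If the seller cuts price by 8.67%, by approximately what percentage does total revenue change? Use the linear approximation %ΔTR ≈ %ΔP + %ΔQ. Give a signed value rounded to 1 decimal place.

%ΔQ ≈ Ed × %ΔP = (-0.89) × (-8.67%) = +7.7163%
%ΔTR ≈ %ΔP + %ΔQ = (-8.67%) + (+7.7163%) = -0.9537%

-1.0%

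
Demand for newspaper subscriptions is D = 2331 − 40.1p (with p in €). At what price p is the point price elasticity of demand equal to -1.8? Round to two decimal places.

37.37

Ed = −40.1p/(2331 − 40.1p). Set this equal to -1.8:
40.1p = 1.8·(2331 − 40.1p) ⇒ 40.1p(1 + 1.8) = 1.8·2331
p = 1.8·2331 / (40.1·2.8) = 37.3690…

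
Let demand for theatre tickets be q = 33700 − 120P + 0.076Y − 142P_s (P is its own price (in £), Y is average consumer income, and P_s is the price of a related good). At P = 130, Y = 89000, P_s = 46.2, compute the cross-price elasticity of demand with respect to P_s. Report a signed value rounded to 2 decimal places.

-0.36

At the given values, q = 33700 − 120(130) + 0.076(89000) − 142(46.2) = 18303.6.
∂q/∂P_s = -142.
E = (-142) × (46.2/18303.6) = -0.3584…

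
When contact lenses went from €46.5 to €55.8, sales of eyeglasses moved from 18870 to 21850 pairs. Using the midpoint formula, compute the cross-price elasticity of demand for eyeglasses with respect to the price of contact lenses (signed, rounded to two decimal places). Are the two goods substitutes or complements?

%ΔQ_{eyeglasses} = (21850 − 18870)/avg = 2980/20360 = 0.146365…
%ΔP_{contact lenses} = (55.8 − 46.5)/avg = 9.3/51.15 = 0.181818…
E_cross = (2980/20360) / (9.3/51.15) = 0.8050…
E_cross > 0 ⇒ the goods are substitutes.

0.81; substitutes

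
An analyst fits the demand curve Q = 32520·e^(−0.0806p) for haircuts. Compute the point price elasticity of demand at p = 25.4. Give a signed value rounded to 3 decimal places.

-2.047

dQ/dp = −0.0806·Q = -338.361. At p = 25.4, Q = 4198.03.
Ed = (dQ/dp)·(p/Q) = (-338.361) × (25.4/4198.03) = -2.04724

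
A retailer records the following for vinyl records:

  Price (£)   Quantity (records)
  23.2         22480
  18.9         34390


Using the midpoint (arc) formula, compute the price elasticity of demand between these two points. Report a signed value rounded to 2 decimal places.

-2.05

%ΔQ = (34390 − 22480) / [(22480 + 34390)/2] = 11910/28435 = 0.418850…
%ΔP = (18.9 − 23.2) / [(23.2 + 18.9)/2] = -4.3/21.05 = -0.204275…
Arc Ed = %ΔQ / %ΔP = (11910/28435) / (-4.3/21.05) = -2.0504…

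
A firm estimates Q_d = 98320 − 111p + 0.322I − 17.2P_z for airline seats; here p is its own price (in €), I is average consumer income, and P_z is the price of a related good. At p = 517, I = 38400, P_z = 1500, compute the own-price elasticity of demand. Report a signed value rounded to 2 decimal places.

-2.09

At the given values, Q_d = 98320 − 111(517) + 0.322(38400) − 17.2(1500) = 27497.8.
∂Q_d/∂p = −111.
E = (-111) × (517/27497.8) = -2.0869…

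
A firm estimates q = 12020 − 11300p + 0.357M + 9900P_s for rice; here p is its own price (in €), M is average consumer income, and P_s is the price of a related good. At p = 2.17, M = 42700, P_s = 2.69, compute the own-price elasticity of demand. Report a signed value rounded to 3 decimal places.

At the given values, q = 12020 − 11300(2.17) + 0.357(42700) + 9900(2.69) = 29373.9.
∂q/∂p = −11300.
E = (-11300) × (2.17/29373.9) = -0.83478…

-0.835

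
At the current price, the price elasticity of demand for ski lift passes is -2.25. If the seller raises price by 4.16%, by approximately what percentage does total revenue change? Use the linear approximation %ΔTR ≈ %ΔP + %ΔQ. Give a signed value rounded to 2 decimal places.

%ΔQ ≈ Ed × %ΔP = (-2.25) × (+4.16%) = -9.3600%
%ΔTR ≈ %ΔP + %ΔQ = (+4.16%) + (-9.3600%) = -5.2000%

-5.20%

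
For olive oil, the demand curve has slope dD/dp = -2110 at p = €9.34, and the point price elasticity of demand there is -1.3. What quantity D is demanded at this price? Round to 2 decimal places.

Ed = (dD/dp)·(p/D) ⇒ D = (dD/dp)·p/Ed = (-2110)·9.34/(-1.3) = 15159.5384…

15159.54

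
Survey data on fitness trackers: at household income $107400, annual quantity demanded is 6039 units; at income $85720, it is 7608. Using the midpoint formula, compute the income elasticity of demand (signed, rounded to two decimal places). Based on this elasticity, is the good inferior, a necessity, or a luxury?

-1.02; inferior

%ΔQ = (7608 − 6039)/[( 6039 + 7608)/2] = 1569/6823.5 = 0.229940…
%ΔIncome = (85720 − 107400)/[( 107400 + 85720)/2] = -21680/96560 = -0.224523…
E_income = (1569/6823.5) / (-21680/96560) = -1.0241…
E_income < 0 ⇒ inferior good.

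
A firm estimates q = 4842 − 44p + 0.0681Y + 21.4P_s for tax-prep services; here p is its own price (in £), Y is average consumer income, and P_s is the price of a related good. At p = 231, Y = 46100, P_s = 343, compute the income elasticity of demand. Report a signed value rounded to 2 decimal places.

At the given values, q = 4842 − 44(231) + 0.0681(46100) + 21.4(343) = 5157.61.
∂q/∂Y = 0.0681.
E = (0.0681) × (46100/5157.61) = 0.6086…

0.61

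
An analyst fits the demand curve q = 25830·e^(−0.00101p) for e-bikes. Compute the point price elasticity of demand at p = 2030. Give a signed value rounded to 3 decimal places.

-2.050

dq/dp = −0.00101·q = -3.35747. At p = 2030, q = 3324.23.
Ed = (dq/dp)·(p/q) = (-3.35747) × (2030/3324.23) = -2.0503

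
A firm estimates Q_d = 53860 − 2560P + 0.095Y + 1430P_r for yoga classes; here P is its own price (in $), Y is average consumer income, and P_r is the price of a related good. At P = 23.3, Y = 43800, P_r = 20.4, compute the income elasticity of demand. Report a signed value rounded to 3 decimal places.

0.151

At the given values, Q_d = 53860 − 2560(23.3) + 0.095(43800) + 1430(20.4) = 27545.
∂Q_d/∂Y = 0.095.
E = (0.095) × (43800/27545) = 0.15106…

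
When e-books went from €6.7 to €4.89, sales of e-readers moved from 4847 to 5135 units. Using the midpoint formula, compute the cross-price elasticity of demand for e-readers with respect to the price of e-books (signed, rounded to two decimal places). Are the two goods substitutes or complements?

%ΔQ_{e-readers} = (5135 − 4847)/avg = 288/4991 = 0.057703…
%ΔP_{e-books} = (4.89 − 6.7)/avg = -1.81/5.795 = -0.312338…
E_cross = (288/4991) / (-1.81/5.795) = -0.1847…
E_cross < 0 ⇒ the goods are complements.

-0.18; complements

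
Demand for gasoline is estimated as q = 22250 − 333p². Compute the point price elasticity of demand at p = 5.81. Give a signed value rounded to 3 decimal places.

dq/dp = −2·333·p = -3869.46. At p = 5.81, q = 11009.2187.
Ed = (dq/dp)·(p/q) = (-3869.46) × (5.81/11009.2187) = -2.04206…

-2.042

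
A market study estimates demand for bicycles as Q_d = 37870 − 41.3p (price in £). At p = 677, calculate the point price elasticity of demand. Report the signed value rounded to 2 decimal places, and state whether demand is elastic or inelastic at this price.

-2.82; elastic

dQ_d/dp = −41.3. At p = 677, Q_d = 37870 − 41.3(677) = 9909.9.
Ed = (dQ_d/dp)·(p/Q_d) = −41.3 × (677/9909.9) = -2.8214…
|Ed| = 2.82 > 1, so demand is elastic.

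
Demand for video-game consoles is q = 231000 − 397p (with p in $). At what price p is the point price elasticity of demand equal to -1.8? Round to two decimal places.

Ed = −397p/(231000 − 397p). Set this equal to -1.8:
397p = 1.8·(231000 − 397p) ⇒ 397p(1 + 1.8) = 1.8·231000
p = 1.8·231000 / (397·2.8) = 374.0554…

374.06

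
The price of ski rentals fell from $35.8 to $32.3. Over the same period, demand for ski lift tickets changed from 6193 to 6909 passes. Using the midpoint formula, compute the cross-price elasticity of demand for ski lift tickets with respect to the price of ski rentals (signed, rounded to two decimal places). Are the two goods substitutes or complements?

-1.06; complements

%ΔQ_{ski lift tickets} = (6909 − 6193)/avg = 716/6551 = 0.109296…
%ΔP_{ski rentals} = (32.3 − 35.8)/avg = -3.5/34.05 = -0.102790…
E_cross = (716/6551) / (-3.5/34.05) = -1.0632…
E_cross < 0 ⇒ the goods are complements.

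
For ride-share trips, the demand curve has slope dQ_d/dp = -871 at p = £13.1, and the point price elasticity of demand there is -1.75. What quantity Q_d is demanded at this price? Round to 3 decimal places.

Ed = (dQ_d/dp)·(p/Q_d) ⇒ Q_d = (dQ_d/dp)·p/Ed = (-871)·13.1/(-1.75) = 6520.05714…

6520.057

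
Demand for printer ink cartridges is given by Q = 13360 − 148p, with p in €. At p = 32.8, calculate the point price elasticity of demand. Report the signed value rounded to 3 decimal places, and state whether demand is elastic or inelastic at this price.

dQ/dp = −148. At p = 32.8, Q = 13360 − 148(32.8) = 8505.6.
Ed = (dQ/dp)·(p/Q) = −148 × (32.8/8505.6) = -0.57072…
|Ed| = 0.571 < 1, so demand is inelastic.

-0.571; inelastic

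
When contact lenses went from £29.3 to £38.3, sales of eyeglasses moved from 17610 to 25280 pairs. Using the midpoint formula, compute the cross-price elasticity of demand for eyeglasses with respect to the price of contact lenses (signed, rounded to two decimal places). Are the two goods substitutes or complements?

%ΔQ_{eyeglasses} = (25280 − 17610)/avg = 7670/21445 = 0.357659…
%ΔP_{contact lenses} = (38.3 − 29.3)/avg = 9/33.8 = 0.266272…
E_cross = (7670/21445) / (9/33.8) = 1.3432…
E_cross > 0 ⇒ the goods are substitutes.

1.34; substitutes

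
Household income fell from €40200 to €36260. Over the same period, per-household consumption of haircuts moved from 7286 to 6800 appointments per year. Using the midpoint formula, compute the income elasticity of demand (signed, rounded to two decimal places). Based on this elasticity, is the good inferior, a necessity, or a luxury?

%ΔQ = (6800 − 7286)/[( 7286 + 6800)/2] = -486/7043 = -0.069004…
%ΔIncome = (36260 − 40200)/[( 40200 + 36260)/2] = -3940/38230 = -0.103060…
E_income = (-486/7043) / (-3940/38230) = 0.6695…
0 < E_income < 1 ⇒ normal good, necessity.

0.67; necessity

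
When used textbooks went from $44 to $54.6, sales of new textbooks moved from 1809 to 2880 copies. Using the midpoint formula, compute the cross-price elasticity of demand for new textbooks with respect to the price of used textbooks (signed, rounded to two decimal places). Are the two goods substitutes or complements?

2.12; substitutes

%ΔQ_{new textbooks} = (2880 − 1809)/avg = 1071/2344.5 = 0.456813…
%ΔP_{used textbooks} = (54.6 − 44)/avg = 10.6/49.3 = 0.215010…
E_cross = (1071/2344.5) / (10.6/49.3) = 2.1246…
E_cross > 0 ⇒ the goods are substitutes.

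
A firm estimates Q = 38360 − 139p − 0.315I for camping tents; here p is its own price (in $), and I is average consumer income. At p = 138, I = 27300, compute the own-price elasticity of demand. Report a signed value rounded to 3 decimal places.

-1.813

At the given values, Q = 38360 − 139(138) − 0.315(27300) = 10578.5.
∂Q/∂p = −139.
E = (-139) × (138/10578.5) = -1.81330…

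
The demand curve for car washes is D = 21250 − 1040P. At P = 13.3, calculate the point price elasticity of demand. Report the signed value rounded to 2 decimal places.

dD/dP = −1040. At P = 13.3, D = 21250 − 1040(13.3) = 7418.
Ed = (dD/dP)·(P/D) = −1040 × (13.3/7418) = -1.8646…

-1.86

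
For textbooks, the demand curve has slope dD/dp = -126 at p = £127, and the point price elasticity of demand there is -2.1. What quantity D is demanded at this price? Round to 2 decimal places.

Ed = (dD/dp)·(p/D) ⇒ D = (dD/dp)·p/Ed = (-126)·127/(-2.1) = 7620

7620.00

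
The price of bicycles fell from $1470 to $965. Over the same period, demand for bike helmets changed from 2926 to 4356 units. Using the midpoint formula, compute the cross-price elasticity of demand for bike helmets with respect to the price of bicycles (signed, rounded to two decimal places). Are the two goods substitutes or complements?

%ΔQ_{bike helmets} = (4356 − 2926)/avg = 1430/3641 = 0.392749…
%ΔP_{bicycles} = (965 − 1470)/avg = -505/1217.5 = -0.414784…
E_cross = (1430/3641) / (-505/1217.5) = -0.9468…
E_cross < 0 ⇒ the goods are complements.

-0.95; complements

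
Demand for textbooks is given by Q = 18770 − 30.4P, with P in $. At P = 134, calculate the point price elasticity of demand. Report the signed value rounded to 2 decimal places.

-0.28

dQ/dP = −30.4. At P = 134, Q = 18770 − 30.4(134) = 14696.4.
Ed = (dQ/dP)·(P/Q) = −30.4 × (134/14696.4) = -0.2771…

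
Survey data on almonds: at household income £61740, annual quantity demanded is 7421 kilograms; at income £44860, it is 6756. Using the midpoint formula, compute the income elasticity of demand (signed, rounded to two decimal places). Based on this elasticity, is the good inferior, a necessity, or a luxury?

0.30; necessity

%ΔQ = (6756 − 7421)/[( 7421 + 6756)/2] = -665/7088.5 = -0.093813…
%ΔIncome = (44860 − 61740)/[( 61740 + 44860)/2] = -16880/53300 = -0.316697…
E_income = (-665/7088.5) / (-16880/53300) = 0.2962…
0 < E_income < 1 ⇒ normal good, necessity.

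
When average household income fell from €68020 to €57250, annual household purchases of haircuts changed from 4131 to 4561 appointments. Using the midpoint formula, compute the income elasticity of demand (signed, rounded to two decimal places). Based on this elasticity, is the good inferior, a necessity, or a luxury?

-0.58; inferior

%ΔQ = (4561 − 4131)/[( 4131 + 4561)/2] = 430/4346 = 0.098941…
%ΔIncome = (57250 − 68020)/[( 68020 + 57250)/2] = -10770/62635 = -0.171948…
E_income = (430/4346) / (-10770/62635) = -0.5754…
E_income < 0 ⇒ inferior good.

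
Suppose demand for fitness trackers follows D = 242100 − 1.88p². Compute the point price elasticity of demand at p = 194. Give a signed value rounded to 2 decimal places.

dD/dp = −2·1.88·p = -729.44. At p = 194, D = 171344.32.
Ed = (dD/dp)·(p/D) = (-729.44) × (194/171344.32) = -0.8258…

-0.83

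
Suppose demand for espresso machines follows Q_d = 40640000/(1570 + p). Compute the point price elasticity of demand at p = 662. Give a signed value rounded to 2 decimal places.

-0.30

dQ_d/dp = −40640000/(1570 + p)² = -8.15765. At p = 662, Q_d = 18207.9.
Ed = (dQ_d/dp)·(p/Q_d) = (-8.15765) × (662/18207.9) = -0.2965…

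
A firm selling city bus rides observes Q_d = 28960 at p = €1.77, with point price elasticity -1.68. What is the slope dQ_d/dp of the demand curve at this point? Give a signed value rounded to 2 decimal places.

Ed = (dQ_d/dp)·(p/Q_d) ⇒ dQ_d/dp = Ed·Q_d/p = (-1.68)·28960/1.77 = -27487.4576…

-27487.46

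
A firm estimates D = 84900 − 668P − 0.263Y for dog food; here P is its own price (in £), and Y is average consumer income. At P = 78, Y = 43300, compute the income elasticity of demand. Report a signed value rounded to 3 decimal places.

At the given values, D = 84900 − 668(78) − 0.263(43300) = 21408.1.
∂D/∂Y = -0.263.
E = (-0.263) × (43300/21408.1) = -0.53194…

-0.532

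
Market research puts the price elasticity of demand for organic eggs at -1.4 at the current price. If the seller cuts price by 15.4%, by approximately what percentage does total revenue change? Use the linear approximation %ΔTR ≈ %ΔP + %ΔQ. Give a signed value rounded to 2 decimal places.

+6.16%

%ΔQ ≈ Ed × %ΔP = (-1.4) × (-15.4%) = +21.5600%
%ΔTR ≈ %ΔP + %ΔQ = (-15.4%) + (+21.5600%) = +6.1600%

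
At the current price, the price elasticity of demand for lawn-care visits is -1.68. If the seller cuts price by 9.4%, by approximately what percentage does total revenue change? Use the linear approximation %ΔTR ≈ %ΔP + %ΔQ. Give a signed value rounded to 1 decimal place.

%ΔQ ≈ Ed × %ΔP = (-1.68) × (-9.4%) = +15.7920%
%ΔTR ≈ %ΔP + %ΔQ = (-9.4%) + (+15.7920%) = +6.3920%

+6.4%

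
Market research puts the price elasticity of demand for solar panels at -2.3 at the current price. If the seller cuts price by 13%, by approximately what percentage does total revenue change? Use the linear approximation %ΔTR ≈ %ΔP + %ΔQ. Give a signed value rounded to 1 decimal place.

%ΔQ ≈ Ed × %ΔP = (-2.3) × (-13%) = +29.9000%
%ΔTR ≈ %ΔP + %ΔQ = (-13%) + (+29.9000%) = +16.9000%

+16.9%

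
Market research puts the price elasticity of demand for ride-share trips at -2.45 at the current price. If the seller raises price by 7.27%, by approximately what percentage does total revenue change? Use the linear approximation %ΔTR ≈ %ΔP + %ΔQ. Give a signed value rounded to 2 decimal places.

%ΔQ ≈ Ed × %ΔP = (-2.45) × (+7.27%) = -17.8115%
%ΔTR ≈ %ΔP + %ΔQ = (+7.27%) + (-17.8115%) = -10.5415%

-10.54%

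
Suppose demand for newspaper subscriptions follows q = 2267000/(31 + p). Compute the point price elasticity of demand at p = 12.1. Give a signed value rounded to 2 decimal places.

dq/dp = −2267000/(31 + p)² = -1220.39. At p = 12.1, q = 52598.6.
Ed = (dq/dp)·(p/q) = (-1220.39) × (12.1/52598.6) = -0.2807…

-0.28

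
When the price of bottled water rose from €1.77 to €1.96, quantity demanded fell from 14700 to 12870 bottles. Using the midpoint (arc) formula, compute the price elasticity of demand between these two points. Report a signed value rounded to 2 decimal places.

-1.30

%ΔQ = (12870 − 14700) / [(14700 + 12870)/2] = -1830/13785 = -0.132752…
%ΔP = (1.96 − 1.77) / [(1.77 + 1.96)/2] = 0.19/1.865 = 0.101876…
Arc Ed = %ΔQ / %ΔP = (-1830/13785) / (0.19/1.865) = -1.3030…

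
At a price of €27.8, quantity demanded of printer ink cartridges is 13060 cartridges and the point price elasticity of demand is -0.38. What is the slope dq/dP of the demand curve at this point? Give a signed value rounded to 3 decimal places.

Ed = (dq/dP)·(P/q) ⇒ dq/dP = Ed·q/P = (-0.38)·13060/27.8 = -178.51798…

-178.518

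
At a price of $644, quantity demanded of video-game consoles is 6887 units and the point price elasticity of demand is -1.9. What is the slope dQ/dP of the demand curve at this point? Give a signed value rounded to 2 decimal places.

-20.32

Ed = (dQ/dP)·(P/Q) ⇒ dQ/dP = Ed·Q/P = (-1.9)·6887/644 = -20.3187…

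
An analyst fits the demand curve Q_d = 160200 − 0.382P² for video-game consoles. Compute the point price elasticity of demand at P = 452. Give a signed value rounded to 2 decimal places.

-1.90

dQ_d/dP = −2·0.382·P = -345.328. At P = 452, Q_d = 82155.872.
Ed = (dQ_d/dP)·(P/Q_d) = (-345.328) × (452/82155.872) = -1.8999…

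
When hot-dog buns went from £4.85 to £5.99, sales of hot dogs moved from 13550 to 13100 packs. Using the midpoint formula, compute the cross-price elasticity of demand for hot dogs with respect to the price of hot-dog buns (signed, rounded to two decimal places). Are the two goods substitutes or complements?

-0.16; complements

%ΔQ_{hot dogs} = (13100 − 13550)/avg = -450/13325 = -0.033771…
%ΔP_{hot-dog buns} = (5.99 − 4.85)/avg = 1.14/5.42 = 0.210332…
E_cross = (-450/13325) / (1.14/5.42) = -0.1605…
E_cross < 0 ⇒ the goods are complements.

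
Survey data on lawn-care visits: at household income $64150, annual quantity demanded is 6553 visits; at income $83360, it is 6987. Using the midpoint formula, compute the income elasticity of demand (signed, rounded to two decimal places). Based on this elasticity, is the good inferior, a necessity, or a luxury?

%ΔQ = (6987 − 6553)/[( 6553 + 6987)/2] = 434/6770 = 0.064106…
%ΔIncome = (83360 − 64150)/[( 64150 + 83360)/2] = 19210/73755 = 0.260456…
E_income = (434/6770) / (19210/73755) = 0.2461…
0 < E_income < 1 ⇒ normal good, necessity.

0.25; necessity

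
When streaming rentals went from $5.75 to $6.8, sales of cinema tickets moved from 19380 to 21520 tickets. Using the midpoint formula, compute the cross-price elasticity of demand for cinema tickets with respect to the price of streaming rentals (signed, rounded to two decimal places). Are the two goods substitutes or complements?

0.63; substitutes

%ΔQ_{cinema tickets} = (21520 − 19380)/avg = 2140/20450 = 0.104645…
%ΔP_{streaming rentals} = (6.8 − 5.75)/avg = 1.05/6.275 = 0.167330…
E_cross = (2140/20450) / (1.05/6.275) = 0.6253…
E_cross > 0 ⇒ the goods are substitutes.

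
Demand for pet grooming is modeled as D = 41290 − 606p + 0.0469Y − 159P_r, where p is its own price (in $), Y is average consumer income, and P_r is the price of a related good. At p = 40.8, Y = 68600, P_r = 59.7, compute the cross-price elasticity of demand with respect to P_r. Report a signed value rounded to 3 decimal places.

-0.922

At the given values, D = 41290 − 606(40.8) + 0.0469(68600) − 159(59.7) = 10290.24.
∂D/∂P_r = -159.
E = (-159) × (59.7/10290.24) = -0.92245…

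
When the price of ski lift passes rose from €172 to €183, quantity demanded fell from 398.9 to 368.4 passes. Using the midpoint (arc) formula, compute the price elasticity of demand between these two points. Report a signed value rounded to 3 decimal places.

-1.283

%ΔQ = (368.4 − 398.9) / [(398.9 + 368.4)/2] = -30.5/383.65 = -0.079499…
%ΔP = (183 − 172) / [(172 + 183)/2] = 11/177.5 = 0.061971…
Arc Ed = %ΔQ / %ΔP = (-30.5/383.65) / (11/177.5) = -1.28283…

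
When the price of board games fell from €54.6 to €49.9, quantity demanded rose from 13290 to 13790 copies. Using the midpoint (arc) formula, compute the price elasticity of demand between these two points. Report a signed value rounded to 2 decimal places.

%ΔQ = (13790 − 13290) / [(13290 + 13790)/2] = 500/13540 = 0.036927…
%ΔP = (49.9 − 54.6) / [(54.6 + 49.9)/2] = -4.7/52.25 = -0.089952…
Arc Ed = %ΔQ / %ΔP = (500/13540) / (-4.7/52.25) = -0.4105…

-0.41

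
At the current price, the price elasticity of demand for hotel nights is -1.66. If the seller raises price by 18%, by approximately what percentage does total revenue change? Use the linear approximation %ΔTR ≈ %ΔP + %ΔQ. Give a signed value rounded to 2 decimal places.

-11.88%

%ΔQ ≈ Ed × %ΔP = (-1.66) × (+18%) = -29.8800%
%ΔTR ≈ %ΔP + %ΔQ = (+18%) + (-29.8800%) = -11.8800%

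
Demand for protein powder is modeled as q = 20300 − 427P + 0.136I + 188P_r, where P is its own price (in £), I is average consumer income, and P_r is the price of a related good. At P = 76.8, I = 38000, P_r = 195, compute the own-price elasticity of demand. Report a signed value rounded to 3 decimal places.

At the given values, q = 20300 − 427(76.8) + 0.136(38000) + 188(195) = 29334.4.
∂q/∂P = −427.
E = (-427) × (76.8/29334.4) = -1.11792…

-1.118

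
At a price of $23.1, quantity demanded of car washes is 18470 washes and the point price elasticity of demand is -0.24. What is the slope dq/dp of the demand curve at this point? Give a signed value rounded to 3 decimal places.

-191.896

Ed = (dq/dp)·(p/q) ⇒ dq/dp = Ed·q/p = (-0.24)·18470/23.1 = -191.89610…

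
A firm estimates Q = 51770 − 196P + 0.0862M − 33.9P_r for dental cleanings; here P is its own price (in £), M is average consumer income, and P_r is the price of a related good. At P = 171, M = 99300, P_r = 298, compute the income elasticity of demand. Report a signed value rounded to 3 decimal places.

0.512

At the given values, Q = 51770 − 196(171) + 0.0862(99300) − 33.9(298) = 16711.46.
∂Q/∂M = 0.0862.
E = (0.0862) × (99300/16711.46) = 0.51220…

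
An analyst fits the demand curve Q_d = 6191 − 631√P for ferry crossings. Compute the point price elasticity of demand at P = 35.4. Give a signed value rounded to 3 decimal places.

dQ_d/dP = −631/(2√P) = -53.0271. At P = 35.4, Q_d = 2436.68.
Ed = (dQ_d/dP)·(P/Q_d) = (-53.0271) × (35.4/2436.68) = -0.77037…

-0.770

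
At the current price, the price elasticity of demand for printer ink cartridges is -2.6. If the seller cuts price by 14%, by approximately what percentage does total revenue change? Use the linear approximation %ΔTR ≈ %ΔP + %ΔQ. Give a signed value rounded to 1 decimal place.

%ΔQ ≈ Ed × %ΔP = (-2.6) × (-14%) = +36.4000%
%ΔTR ≈ %ΔP + %ΔQ = (-14%) + (+36.4000%) = +22.4000%

+22.4%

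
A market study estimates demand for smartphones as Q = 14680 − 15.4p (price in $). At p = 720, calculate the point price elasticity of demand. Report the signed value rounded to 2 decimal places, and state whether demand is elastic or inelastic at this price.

dQ/dp = −15.4. At p = 720, Q = 14680 − 15.4(720) = 3592.
Ed = (dQ/dp)·(p/Q) = −15.4 × (720/3592) = -3.0868…
|Ed| = 3.09 > 1, so demand is elastic.

-3.09; elastic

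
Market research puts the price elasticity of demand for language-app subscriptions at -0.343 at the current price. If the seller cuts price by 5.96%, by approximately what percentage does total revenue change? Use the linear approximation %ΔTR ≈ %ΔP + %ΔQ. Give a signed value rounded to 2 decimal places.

-3.92%

%ΔQ ≈ Ed × %ΔP = (-0.343) × (-5.96%) = +2.0443%
%ΔTR ≈ %ΔP + %ΔQ = (-5.96%) + (+2.0443%) = -3.9157%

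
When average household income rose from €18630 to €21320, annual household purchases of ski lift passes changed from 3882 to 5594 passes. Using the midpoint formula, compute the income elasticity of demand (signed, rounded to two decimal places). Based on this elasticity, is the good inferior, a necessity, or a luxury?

2.68; luxury

%ΔQ = (5594 − 3882)/[( 3882 + 5594)/2] = 1712/4738 = 0.361333…
%ΔIncome = (21320 − 18630)/[( 18630 + 21320)/2] = 2690/19975 = 0.134668…
E_income = (1712/4738) / (2690/19975) = 2.6831…
E_income > 1 ⇒ normal good, luxury.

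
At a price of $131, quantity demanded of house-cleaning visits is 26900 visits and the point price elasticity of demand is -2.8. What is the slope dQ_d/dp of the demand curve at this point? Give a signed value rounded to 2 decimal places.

Ed = (dQ_d/dp)·(p/Q_d) ⇒ dQ_d/dp = Ed·Q_d/p = (-2.8)·26900/131 = -574.9618…

-574.96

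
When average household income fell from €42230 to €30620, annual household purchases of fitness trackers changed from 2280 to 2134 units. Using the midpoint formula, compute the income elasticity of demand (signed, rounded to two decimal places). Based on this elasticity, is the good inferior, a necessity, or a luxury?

%ΔQ = (2134 − 2280)/[( 2280 + 2134)/2] = -146/2207 = -0.066153…
%ΔIncome = (30620 − 42230)/[( 42230 + 30620)/2] = -11610/36425 = -0.318737…
E_income = (-146/2207) / (-11610/36425) = 0.2075…
0 < E_income < 1 ⇒ normal good, necessity.

0.21; necessity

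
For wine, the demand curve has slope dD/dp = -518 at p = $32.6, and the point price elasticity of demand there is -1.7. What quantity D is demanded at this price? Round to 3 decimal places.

Ed = (dD/dp)·(p/D) ⇒ D = (dD/dp)·p/Ed = (-518)·32.6/(-1.7) = 9933.41176…

9933.412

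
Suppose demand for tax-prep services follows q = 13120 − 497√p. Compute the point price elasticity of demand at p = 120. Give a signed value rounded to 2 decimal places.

-0.35

dq/dp = −497/(2√p) = -22.6848. At p = 120, q = 7675.64.
Ed = (dq/dp)·(p/q) = (-22.6848) × (120/7675.64) = -0.3546…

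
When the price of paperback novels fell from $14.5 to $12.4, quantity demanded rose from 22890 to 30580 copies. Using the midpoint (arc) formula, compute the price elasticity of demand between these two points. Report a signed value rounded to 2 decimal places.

-1.84

%ΔQ = (30580 − 22890) / [(22890 + 30580)/2] = 7690/26735 = 0.287637…
%ΔP = (12.4 − 14.5) / [(14.5 + 12.4)/2] = -2.1/13.45 = -0.156133…
Arc Ed = %ΔQ / %ΔP = (7690/26735) / (-2.1/13.45) = -1.8422…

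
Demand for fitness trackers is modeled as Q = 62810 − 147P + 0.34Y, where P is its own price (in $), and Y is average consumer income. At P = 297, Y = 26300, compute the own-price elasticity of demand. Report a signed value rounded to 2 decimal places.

At the given values, Q = 62810 − 147(297) + 0.34(26300) = 28093.
∂Q/∂P = −147.
E = (-147) × (297/28093) = -1.5540…

-1.55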